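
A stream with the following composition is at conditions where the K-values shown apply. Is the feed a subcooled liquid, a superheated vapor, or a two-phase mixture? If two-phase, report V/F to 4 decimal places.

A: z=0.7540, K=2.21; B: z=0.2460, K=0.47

superheated vapor

ΣzᵢKᵢ = 1.7820; Σzᵢ/Kᵢ = 0.8646.
Since Σzᵢ/Kᵢ < 1 the mixture is above its dew point — single vapor phase.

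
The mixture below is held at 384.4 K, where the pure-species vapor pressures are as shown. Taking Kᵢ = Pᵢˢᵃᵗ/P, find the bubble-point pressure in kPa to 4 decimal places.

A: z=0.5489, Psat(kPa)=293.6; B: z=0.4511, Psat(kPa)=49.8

Pbub = 183.6218 kPa

At the bubble point ψ → 0, so ΣzᵢKᵢ = 1 with Kᵢ = Pᵢˢᵃᵗ/P ⇒ P = ΣzᵢPᵢˢᵃᵗ.
P = 0.5489·293.6 + 0.4511·49.8 = 183.6218 kPa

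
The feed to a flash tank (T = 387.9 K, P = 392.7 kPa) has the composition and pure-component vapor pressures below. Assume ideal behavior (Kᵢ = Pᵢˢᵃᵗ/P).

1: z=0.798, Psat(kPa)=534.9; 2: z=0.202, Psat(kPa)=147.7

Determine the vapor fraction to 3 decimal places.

ψ = 0.721

Raoult's law: Kᵢ = Pᵢˢᵃᵗ/P = Pᵢˢᵃᵗ/392.7.
  K_1 = 534.9/392.7 = 1.36211, K_2 = 147.7/392.7 = 0.37611
Material balance + equilibrium reduce to Σ zᵢ(Kᵢ−1)/(1+ψ(Kᵢ−1)) = 0.
Check two-phase: ΣzᵢKᵢ = 1.163 > 1 and Σzᵢ/Kᵢ = 1.123 > 1, so g(0) = 0.163 > 0 and g(1) = -0.123 < 0.
Binary case is linear: z₁(K₁−1)(1+ψ(K₂−1)) + z₂(K₂−1)(1+ψ(K₁−1)) = 0
⇒ ψ = [z₁(K₁−1)+z₂(K₂−1)] / [−(K₁−1)(K₂−1)] = 0.1629/0.2259 = 0.721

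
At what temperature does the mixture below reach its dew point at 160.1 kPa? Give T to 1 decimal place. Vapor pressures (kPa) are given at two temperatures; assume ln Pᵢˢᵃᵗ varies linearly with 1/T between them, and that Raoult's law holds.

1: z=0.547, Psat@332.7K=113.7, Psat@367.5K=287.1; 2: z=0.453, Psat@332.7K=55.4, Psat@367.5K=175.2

Dew-point temperature: Σzᵢ·P/Pᵢˢᵃᵗ(T) = 1. Interpolate ln Pᵢˢᵃᵗ = aᵢ + bᵢ/T.
  T = 332.7 K: ΣzᵢP/Pᵢˢᵃᵗ = 2.0793
  T = 367.5 K: ΣzᵢP/Pᵢˢᵃᵗ = 0.7190
  T = 350.1 K: ΣzᵢP/Pᵢˢᵃᵗ = 1.1891
  T = 358.8 K: ΣzᵢP/Pᵢˢᵃᵗ = 0.9187
  T = 354.5 K: ΣzᵢP/Pᵢˢᵃᵗ = 1.0419
  T = 356.6 K: ΣzᵢP/Pᵢˢᵃᵗ = 0.9794
Interpolating between 354.5 K and 356.6 K gives T ≈ 355.9 K.

T = 355.9 K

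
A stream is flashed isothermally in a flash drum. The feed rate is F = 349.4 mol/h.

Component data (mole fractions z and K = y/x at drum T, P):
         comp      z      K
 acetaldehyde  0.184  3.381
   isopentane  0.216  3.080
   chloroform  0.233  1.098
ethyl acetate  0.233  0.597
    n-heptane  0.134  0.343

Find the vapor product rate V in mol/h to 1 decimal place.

Newton iteration, β⁰ = 0.53:
  β = 0.530: g = 0.1746, g' = -0.615 → β = 0.814
  β = 0.814: g = 0.0080, g' = -0.603 → β = 0.827
Converged at β = 0.827.
Then V = β·F = 0.8274·349.4 = 289.1 mol/h and L = F − V = 60.3 mol/h.

V = 289.1 mol/h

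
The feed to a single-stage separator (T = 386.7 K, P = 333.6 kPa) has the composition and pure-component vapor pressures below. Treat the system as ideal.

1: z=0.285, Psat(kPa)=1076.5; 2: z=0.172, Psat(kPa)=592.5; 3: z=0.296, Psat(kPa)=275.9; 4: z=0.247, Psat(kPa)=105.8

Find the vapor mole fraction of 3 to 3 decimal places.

y_3 = 0.275

Raoult's law: Kᵢ = Pᵢˢᵃᵗ/P = Pᵢˢᵃᵗ/333.6.
  K_1 = 1076.5/333.6 = 3.22692, K_2 = 592.5/333.6 = 1.77608, K_3 = 275.9/333.6 = 0.82704, K_4 = 105.8/333.6 = 0.31715
Material balance + equilibrium reduce to Σ zᵢ(Kᵢ−1)/(1+β(Kᵢ−1)) = 0.
Feasibility: ΣzᵢKᵢ = 1.548, Σzᵢ/Kᵢ = 1.322 — both > 1, two phases present.
Iterate (Newton) starting at β = 0.5:
  β = 0.500: g = 0.0843, g' = -0.646 → β = 0.630
Converged at β = 0.630.
Compositions from xᵢ = zᵢ/(1+β(Kᵢ−1)), yᵢ = Kᵢxᵢ:
  1: x = 0.119, y = 0.383
  2: x = 0.115, y = 0.205
  3: x = 0.332, y = 0.275
  4: x = 0.434, y = 0.138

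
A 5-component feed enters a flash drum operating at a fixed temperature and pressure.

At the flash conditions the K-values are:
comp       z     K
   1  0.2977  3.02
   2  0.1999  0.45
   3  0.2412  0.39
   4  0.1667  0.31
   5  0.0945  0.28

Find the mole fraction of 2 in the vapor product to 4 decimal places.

Let β = V/F and solve Σ zᵢ(Kᵢ−1)/(1+β(Kᵢ−1)) = 0.
Check two-phase: ΣzᵢKᵢ = 1.1612 > 1 and Σzᵢ/Kᵢ = 2.0365 > 1, so g(0) = 0.1612 > 0 and g(1) = -1.0365 < 0.
Iterate (Newton) starting at β = 0.32:
  β = 0.3200: g = -0.18702, g' = -0.8892 → β = 0.1097
  β = 0.1097: g = 0.01929, g' = -1.1363 → β = 0.1267
  β = 0.1267: g = 0.00031, g' = -1.1001 → β = 0.1269
Converged at β = 0.1269.
Compositions from xᵢ = zᵢ/(1+β(Kᵢ−1)), yᵢ = Kᵢxᵢ:
  1: x = 0.2369, y = 0.7156
  2: x = 0.2149, y = 0.0967
  3: x = 0.2614, y = 0.1020
  4: x = 0.1827, y = 0.0566
  5: x = 0.1040, y = 0.0291

y_2 = 0.0967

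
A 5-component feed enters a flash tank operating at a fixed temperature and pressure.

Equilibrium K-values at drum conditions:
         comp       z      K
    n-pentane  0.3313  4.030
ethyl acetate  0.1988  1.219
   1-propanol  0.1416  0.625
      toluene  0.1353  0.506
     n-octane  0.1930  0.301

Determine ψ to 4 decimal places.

Newton–Raphson from ψ = 0.5:
  ψ = 0.5000: g = 0.07688, g' = -0.7999 → ψ = 0.5961
  ψ = 0.5961: g = 0.00183, g' = -0.7702 → ψ = 0.5985
Converged at ψ = 0.5985.

ψ = 0.5985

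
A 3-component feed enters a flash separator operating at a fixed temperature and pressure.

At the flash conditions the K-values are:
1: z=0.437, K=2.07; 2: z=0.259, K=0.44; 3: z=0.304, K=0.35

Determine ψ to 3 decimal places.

ψ = 0.191

Material balance + equilibrium reduce to Σ zᵢ(Kᵢ−1)/(1+ψ(Kᵢ−1)) = 0.
Check two-phase: ΣzᵢKᵢ = 1.125 > 1 and Σzᵢ/Kᵢ = 1.668 > 1, so g(0) = 0.125 > 0 and g(1) = -0.668 < 0.
Newton iteration, ψ⁰ = 0.53:
  ψ = 0.530: g = -0.2093, g' = -0.667 → ψ = 0.216
  ψ = 0.216: g = -0.0151, g' = -0.609 → ψ = 0.191
Converged at ψ = 0.191.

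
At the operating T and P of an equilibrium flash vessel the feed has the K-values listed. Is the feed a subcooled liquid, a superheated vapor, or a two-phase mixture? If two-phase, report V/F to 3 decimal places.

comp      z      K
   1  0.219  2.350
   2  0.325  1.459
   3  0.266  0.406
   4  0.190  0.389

ΣzᵢKᵢ = 1.171; Σzᵢ/Kᵢ = 1.460.
Both exceed 1, so a two-phase solution exists.
Material balance + equilibrium reduce to Σ zᵢ(Kᵢ−1)/(1+ψ(Kᵢ−1)) = 0.
Newton iteration, ψ⁰ = 0.5:
  ψ = 0.500: g = -0.0941, g' = -0.525 → ψ = 0.321
  ψ = 0.321: g = -0.0032, g' = -0.499 → ψ = 0.314
Converged at ψ = 0.314.

two-phase, V/F = 0.314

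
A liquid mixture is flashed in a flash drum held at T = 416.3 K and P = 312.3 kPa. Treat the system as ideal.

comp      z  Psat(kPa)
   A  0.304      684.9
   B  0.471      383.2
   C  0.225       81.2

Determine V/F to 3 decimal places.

Raoult's law: Kᵢ = Pᵢˢᵃᵗ/P = Pᵢˢᵃᵗ/312.3.
  K_A = 684.9/312.3 = 2.19308, K_B = 383.2/312.3 = 1.22703, K_C = 81.2/312.3 = 0.26001
Material balance + equilibrium reduce to Σ zᵢ(Kᵢ−1)/(1+V/F(Kᵢ−1)) = 0.
Check two-phase: ΣzᵢKᵢ = 1.303 > 1 and Σzᵢ/Kᵢ = 1.388 > 1, so g(0) = 0.303 > 0 and g(1) = -0.388 < 0.
Iterate (Newton) starting at V/F = 0.5:
  V/F = 0.500: g = 0.0589, g' = -0.500 → V/F = 0.618
  V/F = 0.618: g = -0.0042, g' = -0.580 → V/F = 0.611
Converged at V/F = 0.611.

V/F = 0.611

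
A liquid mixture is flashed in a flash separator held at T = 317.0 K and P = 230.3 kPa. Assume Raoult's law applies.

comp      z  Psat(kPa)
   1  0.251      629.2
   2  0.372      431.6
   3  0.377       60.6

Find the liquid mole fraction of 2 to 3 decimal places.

x_2 = 0.255

Raoult's law: Kᵢ = Pᵢˢᵃᵗ/P = Pᵢˢᵃᵗ/230.3.
  K_1 = 629.2/230.3 = 2.73209, K_2 = 431.6/230.3 = 1.87408, K_3 = 60.6/230.3 = 0.26314
Material balance + equilibrium reduce to Σ zᵢ(Kᵢ−1)/(1+V/F(Kᵢ−1)) = 0.
Feasibility: ΣzᵢKᵢ = 1.482, Σzᵢ/Kᵢ = 1.723 — both > 1, two phases present.
Newton–Raphson from V/F = 0.5:
  V/F = 0.500: g = 0.0194, g' = -0.867 → V/F = 0.522
Converged at V/F = 0.522.
Compositions from xᵢ = zᵢ/(1+V/F(Kᵢ−1)), yᵢ = Kᵢxᵢ:
  1: x = 0.132, y = 0.360
  2: x = 0.255, y = 0.479
  3: x = 0.613, y = 0.161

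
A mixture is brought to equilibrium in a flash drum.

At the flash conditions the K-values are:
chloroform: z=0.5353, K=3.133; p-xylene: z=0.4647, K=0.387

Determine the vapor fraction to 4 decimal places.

ψ = 0.6554

Rachford–Rice: g(ψ) = Σ zᵢ(Kᵢ−1)/(1+ψ(Kᵢ−1)) = 0.
Check two-phase: ΣzᵢKᵢ = 1.8569 > 1 and Σzᵢ/Kᵢ = 1.3716 > 1, so g(0) = 0.8569 > 0 and g(1) = -0.3716 < 0.
Newton–Raphson from ψ = 0.5:
  ψ = 0.5000: g = 0.14177, g' = -0.9334 → ψ = 0.6519
  ψ = 0.6519: g = 0.00319, g' = -0.9106 → ψ = 0.6554
Converged at ψ = 0.6554.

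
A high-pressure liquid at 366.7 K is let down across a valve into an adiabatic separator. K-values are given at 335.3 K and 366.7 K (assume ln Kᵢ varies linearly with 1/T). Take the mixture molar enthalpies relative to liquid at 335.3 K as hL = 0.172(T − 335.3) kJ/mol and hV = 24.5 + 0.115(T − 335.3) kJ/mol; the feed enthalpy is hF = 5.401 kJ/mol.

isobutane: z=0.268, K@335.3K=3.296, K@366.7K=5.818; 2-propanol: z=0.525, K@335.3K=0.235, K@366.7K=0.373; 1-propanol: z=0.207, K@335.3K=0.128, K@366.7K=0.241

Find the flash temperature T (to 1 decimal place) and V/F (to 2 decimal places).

T = 348.4 K, V/F = 0.13

Adiabatic flash: solve Rachford–Rice at each trial T, then check hF = ψ·hV(T) + (1−ψ)·hL(T).
  T = 335.3 K: K = (3.296, 0.235, 0.128), RR gives ψ = 0.018, H_out = 0.445 kJ/mol
  T = 366.7 K: K = (5.818, 0.373, 0.241), RR gives ψ = 0.251, H_out = 11.097 kJ/mol
  T = 351.0 K: K = (4.435, 0.299, 0.178), RR gives ψ = 0.151, H_out = 6.270 kJ/mol
  T = 343.1 K: K = (3.833, 0.266, 0.151), RR gives ψ = 0.091, H_out = 3.532 kJ/mol
  T = 347.1 K: K = (4.130, 0.282, 0.165), RR gives ψ = 0.123, H_out = 4.956 kJ/mol
  T = 349.1 K: K = (4.285, 0.291, 0.171), RR gives ψ = 0.138, H_out = 5.638 kJ/mol
Linear interpolation between T = 347.1 (H_out = 4.956) and T = 349.1 (H_out = 5.638) on hF = 5.401 gives T ≈ 348.4 K, at which ψ = 0.13.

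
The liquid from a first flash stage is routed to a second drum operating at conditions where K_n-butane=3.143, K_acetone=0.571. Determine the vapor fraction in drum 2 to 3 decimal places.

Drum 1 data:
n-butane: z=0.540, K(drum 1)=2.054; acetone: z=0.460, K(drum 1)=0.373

V/F (drum 2) = 0.577

Drum 1:
Material balance + equilibrium reduce to Σ zᵢ(Kᵢ−1)/(1+ψ₁(Kᵢ−1)) = 0.
g(0) = ΣzᵢKᵢ − 1 = 0.281 and g(1) = 1 − Σzᵢ/Kᵢ = -0.496, so a root lies in (0, 1).
Binary case is linear: z₁(K₁−1)(1+ψ₁(K₂−1)) + z₂(K₂−1)(1+ψ₁(K₁−1)) = 0
⇒ ψ₁ = [z₁(K₁−1)+z₂(K₂−1)] / [−(K₁−1)(K₂−1)] = 0.2807/0.6609 = 0.425
Drum-1 compositions:
  n-butane: x = 0.373, y = 0.766
  acetone: x = 0.627, y = 0.234
Drum-2 feed = drum-1 liquid: z₂ = (0.3730, 0.6270).
Drum 2:
Material balance + equilibrium reduce to Σ zᵢ(Kᵢ−1)/(1+ψ₂(Kᵢ−1)) = 0.
Feasibility: ΣzᵢKᵢ = 1.530, Σzᵢ/Kᵢ = 1.217 — both > 1, two phases present.
Newton–Raphson from ψ₂ = 0.42:
  ψ₂ = 0.420: g = 0.0926, g' = -0.646 → ψ₂ = 0.563
  ψ₂ = 0.563: g = 0.0075, g' = -0.552 → ψ₂ = 0.577
Converged at ψ₂ = 0.577.
  n-butane: x = 0.167, y = 0.524
  acetone: x = 0.833, y = 0.476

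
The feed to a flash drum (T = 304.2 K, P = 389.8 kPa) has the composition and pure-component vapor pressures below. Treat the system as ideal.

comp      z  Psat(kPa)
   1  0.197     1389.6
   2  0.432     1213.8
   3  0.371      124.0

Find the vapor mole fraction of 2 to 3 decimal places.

Raoult's law: Kᵢ = Pᵢˢᵃᵗ/P = Pᵢˢᵃᵗ/389.8.
  K_1 = 1389.6/389.8 = 3.56491, K_2 = 1213.8/389.8 = 3.11390, K_3 = 124.0/389.8 = 0.31811
Iterate (Newton) starting at β = 0.5:
  β = 0.500: g = 0.2815, g' = -1.102 → β = 0.755
  β = 0.755: g = 0.0020, g' = -1.170 → β = 0.757
Converged at β = 0.757.
Compositions from xᵢ = zᵢ/(1+β(Kᵢ−1)), yᵢ = Kᵢxᵢ:
  1: x = 0.067, y = 0.239
  2: x = 0.166, y = 0.517
  3: x = 0.767, y = 0.244

y_2 = 0.517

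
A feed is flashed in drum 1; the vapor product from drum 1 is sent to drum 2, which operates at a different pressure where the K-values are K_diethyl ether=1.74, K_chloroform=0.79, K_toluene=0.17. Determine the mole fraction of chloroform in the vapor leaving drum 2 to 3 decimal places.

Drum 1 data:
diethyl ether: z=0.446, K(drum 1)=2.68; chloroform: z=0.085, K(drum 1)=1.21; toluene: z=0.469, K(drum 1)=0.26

y_chloroform (drum 2) = 0.088

Drum 1:
Rachford–Rice: g(ψ₁) = Σ zᵢ(Kᵢ−1)/(1+ψ₁(Kᵢ−1)) = 0.
Feasibility: ΣzᵢKᵢ = 1.420, Σzᵢ/Kᵢ = 2.041 — both > 1, two phases present.
Newton–Raphson from ψ₁ = 0.54:
  ψ₁ = 0.540: g = -0.1691, g' = -1.062 → ψ₁ = 0.381
  ψ₁ = 0.381: g = -0.0096, g' = -0.969 → ψ₁ = 0.371
Converged at ψ₁ = 0.371.
Drum-1 compositions:
  diethyl ether: x = 0.275, y = 0.737
  chloroform: x = 0.079, y = 0.095
  toluene: x = 0.646, y = 0.168
Drum-2 feed = drum-1 vapor: z₂ = (0.7365, 0.0954, 0.1680).
Drum 2:
Newton–Raphson from ψ₂ = 0.68:
  ψ₂ = 0.680: g = 0.0190, g' = -0.794 → ψ₂ = 0.704
  ψ₂ = 0.704: g = -0.0006, g' = -0.850 → ψ₂ = 0.703
Converged at ψ₂ = 0.703.
  diethyl ether: x = 0.484, y = 0.843
  chloroform: x = 0.112, y = 0.088
  toluene: x = 0.404, y = 0.069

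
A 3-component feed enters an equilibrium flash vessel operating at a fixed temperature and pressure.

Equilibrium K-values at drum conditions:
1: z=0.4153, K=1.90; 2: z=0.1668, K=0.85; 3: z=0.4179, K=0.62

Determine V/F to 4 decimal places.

Material balance + equilibrium reduce to Σ zᵢ(Kᵢ−1)/(1+V/F(Kᵢ−1)) = 0.
g(0) = ΣzᵢKᵢ − 1 = 0.1899 and g(1) = 1 − Σzᵢ/Kᵢ = -0.0888, so a root lies in (0, 1).
Newton–Raphson from V/F = 0.45:
  V/F = 0.4500: g = 0.04764, g' = -0.2625 → V/F = 0.6315
  V/F = 0.6315: g = 0.00175, g' = -0.2458 → V/F = 0.6386
Converged at V/F = 0.6386.

V/F = 0.6386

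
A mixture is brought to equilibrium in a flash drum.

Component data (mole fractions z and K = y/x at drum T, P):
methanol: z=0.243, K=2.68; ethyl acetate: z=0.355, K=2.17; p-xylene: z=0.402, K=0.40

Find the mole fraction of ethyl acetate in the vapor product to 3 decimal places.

y_ethyl acetate = 0.423

Newton–Raphson from ψ = 0.33:
  ψ = 0.330: g = 0.2615, g' = -0.762 → ψ = 0.673
  ψ = 0.673: g = 0.0192, g' = -0.710 → ψ = 0.700
Converged at ψ = 0.700.
Compositions from xᵢ = zᵢ/(1+ψ(Kᵢ−1)), yᵢ = Kᵢxᵢ:
  methanol: x = 0.112, y = 0.299
  ethyl acetate: x = 0.195, y = 0.423
  p-xylene: x = 0.693, y = 0.277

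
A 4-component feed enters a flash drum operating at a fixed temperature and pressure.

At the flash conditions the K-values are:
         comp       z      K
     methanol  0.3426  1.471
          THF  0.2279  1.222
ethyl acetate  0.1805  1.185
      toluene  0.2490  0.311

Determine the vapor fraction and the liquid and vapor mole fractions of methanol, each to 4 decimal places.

Let ψ = V/F and solve Σ zᵢ(Kᵢ−1)/(1+ψ(Kᵢ−1)) = 0.
Feasibility: ΣzᵢKᵢ = 1.0738, Σzᵢ/Kᵢ = 1.3724 — both > 1, two phases present.
Newton–Raphson from ψ = 0.34:
  ψ = 0.3400: g = -0.00650, g' = -0.2732 → ψ = 0.3162
  ψ = 0.3162: g = -0.00009, g' = -0.2661 → ψ = 0.3159
Converged at ψ = 0.3159.
Compositions from xᵢ = zᵢ/(1+ψ(Kᵢ−1)), yᵢ = Kᵢxᵢ:
  methanol: x = 0.2982, y = 0.4387
  THF: x = 0.2130, y = 0.2602
  ethyl acetate: x = 0.1705, y = 0.2021
  toluene: x = 0.3183, y = 0.0990

ψ = 0.3159, x_methanol = 0.2982, y_methanol = 0.4387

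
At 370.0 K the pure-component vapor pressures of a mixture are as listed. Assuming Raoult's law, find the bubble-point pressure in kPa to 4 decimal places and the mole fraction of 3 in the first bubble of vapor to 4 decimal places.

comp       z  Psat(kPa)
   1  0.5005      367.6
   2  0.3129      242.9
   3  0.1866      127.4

At the bubble point ψ → 0, so ΣzᵢKᵢ = 1 with Kᵢ = Pᵢˢᵃᵗ/P ⇒ P = ΣzᵢPᵢˢᵃᵗ.
P = 0.5005·367.6 + 0.3129·242.9 + 0.1866·127.4 = 283.7600 kPa
yᵢ = zᵢPᵢˢᵃᵗ/P ⇒ y_3 = 0.1866·127.4/283.7600 = 0.0838

Pbub = 283.7600 kPa, y_3 = 0.0838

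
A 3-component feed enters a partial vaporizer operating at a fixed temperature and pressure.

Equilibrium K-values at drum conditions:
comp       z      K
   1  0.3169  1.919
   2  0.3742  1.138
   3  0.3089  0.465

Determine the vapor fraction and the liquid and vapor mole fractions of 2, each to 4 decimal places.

ψ = 0.5740, x_2 = 0.3467, y_2 = 0.3946

Newton–Raphson from ψ = 0.5:
  ψ = 0.5000: g = 0.02224, g' = -0.2967 → ψ = 0.5750
  ψ = 0.5750: g = -0.00029, g' = -0.3051 → ψ = 0.5740
Converged at ψ = 0.5740.
Compositions from xᵢ = zᵢ/(1+ψ(Kᵢ−1)), yᵢ = Kᵢxᵢ:
  1: x = 0.2075, y = 0.3981
  2: x = 0.3467, y = 0.3946
  3: x = 0.4458, y = 0.2073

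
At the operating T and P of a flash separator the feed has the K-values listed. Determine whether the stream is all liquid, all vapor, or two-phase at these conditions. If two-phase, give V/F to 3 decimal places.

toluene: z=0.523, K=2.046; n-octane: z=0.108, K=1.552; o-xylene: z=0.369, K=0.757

all vapor

ΣzᵢKᵢ = 1.517; Σzᵢ/Kᵢ = 0.813.
Since Σzᵢ/Kᵢ < 1 the mixture is above its dew point — single vapor phase.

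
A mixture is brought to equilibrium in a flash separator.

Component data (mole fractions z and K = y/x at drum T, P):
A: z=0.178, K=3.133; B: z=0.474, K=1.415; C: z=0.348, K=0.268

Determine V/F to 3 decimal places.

Material balance + equilibrium reduce to Σ zᵢ(Kᵢ−1)/(1+V/F(Kᵢ−1)) = 0.
g(0) = ΣzᵢKᵢ − 1 = 0.322 and g(1) = 1 − Σzᵢ/Kᵢ = -0.690, so a root lies in (0, 1).
Iterate (Newton) starting at V/F = 0.41:
  V/F = 0.410: g = 0.0067, g' = -0.671 → V/F = 0.420
Converged at V/F = 0.420.

V/F = 0.420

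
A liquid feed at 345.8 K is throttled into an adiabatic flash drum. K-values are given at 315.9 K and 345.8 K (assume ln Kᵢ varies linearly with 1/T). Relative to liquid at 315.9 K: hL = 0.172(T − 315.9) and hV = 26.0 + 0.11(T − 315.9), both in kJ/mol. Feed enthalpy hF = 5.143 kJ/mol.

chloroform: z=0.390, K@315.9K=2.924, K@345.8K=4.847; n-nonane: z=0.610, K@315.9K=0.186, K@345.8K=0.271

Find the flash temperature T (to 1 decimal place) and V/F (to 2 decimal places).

T = 318.1 K, V/F = 0.18

Adiabatic flash: solve Rachford–Rice at each trial T, then check hF = ψ·hV(T) + (1−ψ)·hL(T).
  T = 315.9 K: K = (2.924, 0.186), RR gives ψ = 0.162, H_out = 4.214 kJ/mol
  T = 345.8 K: K = (4.847, 0.271), RR gives ψ = 0.376, H_out = 14.232 kJ/mol
  T = 330.9 K: K = (3.811, 0.227), RR gives ψ = 0.287, H_out = 9.781 kJ/mol
  T = 323.4 K: K = (3.348, 0.206), RR gives ψ = 0.231, H_out = 7.196 kJ/mol
  T = 319.6 K: K = (3.129, 0.196), RR gives ψ = 0.198, H_out = 5.746 kJ/mol
  T = 317.8 K: K = (3.028, 0.191), RR gives ψ = 0.181, H_out = 5.017 kJ/mol
Linear interpolation between T = 317.8 (H_out = 5.017) and T = 319.6 (H_out = 5.746) on hF = 5.143 gives T ≈ 318.1 K, at which ψ = 0.18.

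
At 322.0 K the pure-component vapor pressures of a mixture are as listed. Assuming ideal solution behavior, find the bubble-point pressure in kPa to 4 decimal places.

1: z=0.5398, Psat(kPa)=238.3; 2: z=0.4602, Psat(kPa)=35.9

Pbub = 145.1555 kPa

At the bubble point ψ → 0, so ΣzᵢKᵢ = 1 with Kᵢ = Pᵢˢᵃᵗ/P ⇒ P = ΣzᵢPᵢˢᵃᵗ.
P = 0.5398·238.3 + 0.4602·35.9 = 145.1555 kPa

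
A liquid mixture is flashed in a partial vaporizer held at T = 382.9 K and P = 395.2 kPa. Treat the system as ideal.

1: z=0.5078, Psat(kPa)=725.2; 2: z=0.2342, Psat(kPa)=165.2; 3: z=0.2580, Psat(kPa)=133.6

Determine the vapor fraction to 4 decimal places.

Raoult's law: Kᵢ = Pᵢˢᵃᵗ/P = Pᵢˢᵃᵗ/395.2.
  K_1 = 725.2/395.2 = 1.835020, K_2 = 165.2/395.2 = 0.418016, K_3 = 133.6/395.2 = 0.338057
Iterate (Newton) starting at ψ = 0.5:
  ψ = 0.5000: g = -0.14838, g' = -0.5866 → ψ = 0.2470
  ψ = 0.2470: g = -0.01185, g' = -0.5131 → ψ = 0.2240
  ψ = 0.2240: g = -0.00001, g' = -0.5120 → ψ = 0.2239
Converged at ψ = 0.2239.

ψ = 0.2239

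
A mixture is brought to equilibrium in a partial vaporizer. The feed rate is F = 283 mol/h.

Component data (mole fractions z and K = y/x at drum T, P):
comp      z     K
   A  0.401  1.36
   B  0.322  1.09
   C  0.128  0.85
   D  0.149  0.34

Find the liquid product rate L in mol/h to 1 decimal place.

Let ψ = V/F and solve Σ zᵢ(Kᵢ−1)/(1+ψ(Kᵢ−1)) = 0.
g(0) = ΣzᵢKᵢ − 1 = 0.056 and g(1) = 1 − Σzᵢ/Kᵢ = -0.179, so a root lies in (0, 1).
Iterate (Newton) starting at ψ = 0.45:
  ψ = 0.450: g = -0.0084, g' = -0.176 → ψ = 0.402
  ψ = 0.402: g = -0.0002, g' = -0.166 → ψ = 0.401
Converged at ψ = 0.401.
Then V = ψ·F = 0.4007·283 = 113.4 mol/h and L = F − V = 169.6 mol/h.

L = 169.6 mol/h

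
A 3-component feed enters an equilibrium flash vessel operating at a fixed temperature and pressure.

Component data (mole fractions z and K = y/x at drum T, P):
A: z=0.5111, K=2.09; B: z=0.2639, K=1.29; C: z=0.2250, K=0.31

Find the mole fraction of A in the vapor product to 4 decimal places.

y_A = 0.5647

Let β = V/F and solve Σ zᵢ(Kᵢ−1)/(1+β(Kᵢ−1)) = 0.
g(0) = ΣzᵢKᵢ − 1 = 0.4784 and g(1) = 1 − Σzᵢ/Kᵢ = -0.1749, so a root lies in (0, 1).
Iterate (Newton) starting at β = 0.67:
  β = 0.6700: g = 0.09732, g' = -0.5889 → β = 0.8353
  β = 0.8353: g = -0.01322, g' = -0.7775 → β = 0.8183
  β = 0.8183: g = -0.00024, g' = -0.7492 → β = 0.8179
Converged at β = 0.8179.
Compositions from xᵢ = zᵢ/(1+β(Kᵢ−1)), yᵢ = Kᵢxᵢ:
  A: x = 0.2702, y = 0.5647
  B: x = 0.2133, y = 0.2752
  C: x = 0.5165, y = 0.1601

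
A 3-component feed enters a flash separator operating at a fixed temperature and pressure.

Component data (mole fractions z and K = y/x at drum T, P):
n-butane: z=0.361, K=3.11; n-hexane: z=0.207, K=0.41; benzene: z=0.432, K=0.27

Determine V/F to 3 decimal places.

V/F = 0.224

Iterate (Newton) starting at V/F = 0.5:
  V/F = 0.500: g = -0.2992, g' = -1.096 → V/F = 0.227
  V/F = 0.227: g = -0.0041, g' = -1.161 → V/F = 0.224
Converged at V/F = 0.224.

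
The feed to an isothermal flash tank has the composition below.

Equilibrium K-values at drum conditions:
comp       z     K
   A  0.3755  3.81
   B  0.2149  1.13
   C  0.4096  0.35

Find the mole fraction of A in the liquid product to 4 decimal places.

Let ψ = V/F and solve Σ zᵢ(Kᵢ−1)/(1+ψ(Kᵢ−1)) = 0.
g(0) = ΣzᵢKᵢ − 1 = 0.8169 and g(1) = 1 − Σzᵢ/Kᵢ = -0.4590, so a root lies in (0, 1).
Newton iteration, ψ⁰ = 0.5:
  ψ = 0.5000: g = 0.07054, g' = -0.8956 → ψ = 0.5788
  ψ = 0.5788: g = 0.00095, g' = -0.8777 → ψ = 0.5798
Converged at ψ = 0.5798.
Compositions from xᵢ = zᵢ/(1+ψ(Kᵢ−1)), yᵢ = Kᵢxᵢ:
  A: x = 0.1428, y = 0.5441
  B: x = 0.1998, y = 0.2258
  C: x = 0.6574, y = 0.2301

x_A = 0.1428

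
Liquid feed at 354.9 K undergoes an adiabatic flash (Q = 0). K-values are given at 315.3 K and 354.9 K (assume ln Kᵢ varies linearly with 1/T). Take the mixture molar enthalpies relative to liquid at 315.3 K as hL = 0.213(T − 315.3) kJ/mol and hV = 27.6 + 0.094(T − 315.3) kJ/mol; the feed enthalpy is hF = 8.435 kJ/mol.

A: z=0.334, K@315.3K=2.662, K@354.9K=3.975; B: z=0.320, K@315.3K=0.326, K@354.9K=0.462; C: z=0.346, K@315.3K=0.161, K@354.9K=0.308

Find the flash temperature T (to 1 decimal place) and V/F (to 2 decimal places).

T = 333.5 K, V/F = 0.18

Adiabatic flash: solve Rachford–Rice at each trial T, then check hF = ψ·hV(T) + (1−ψ)·hL(T).
  T = 315.3 K: K = (2.662, 0.326, 0.161), RR gives ψ = 0.039, H_out = 1.070 kJ/mol
  T = 354.9 K: K = (3.975, 0.462, 0.308), RR gives ψ = 0.315, H_out = 15.635 kJ/mol
  T = 335.1 K: K = (3.292, 0.392, 0.227), RR gives ψ = 0.190, H_out = 9.010 kJ/mol
  T = 325.2 K: K = (2.970, 0.359, 0.192), RR gives ψ = 0.120, H_out = 5.284 kJ/mol
  T = 330.1 K: K = (3.127, 0.375, 0.209), RR gives ψ = 0.156, H_out = 7.176 kJ/mol
  T = 332.6 K: K = (3.209, 0.384, 0.218), RR gives ψ = 0.173, H_out = 8.104 kJ/mol
  T = 333.9 K: K = (3.252, 0.388, 0.223), RR gives ψ = 0.182, H_out = 8.578 kJ/mol
Linear interpolation between T = 332.6 (H_out = 8.104) and T = 333.9 (H_out = 8.578) on hF = 8.435 gives T ≈ 333.5 K, at which ψ = 0.18.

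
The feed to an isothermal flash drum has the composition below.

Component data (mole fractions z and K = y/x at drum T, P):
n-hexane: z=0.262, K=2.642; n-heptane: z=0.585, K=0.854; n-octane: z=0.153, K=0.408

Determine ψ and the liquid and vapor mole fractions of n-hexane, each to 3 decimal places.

ψ = 0.547, x_n-hexane = 0.138, y_n-hexane = 0.365

Let ψ = V/F and solve Σ zᵢ(Kᵢ−1)/(1+ψ(Kᵢ−1)) = 0.
Feasibility: ΣzᵢKᵢ = 1.254, Σzᵢ/Kᵢ = 1.159 — both > 1, two phases present.
Newton iteration, ψ⁰ = 0.5:
  ψ = 0.500: g = 0.0155, g' = -0.336 → ψ = 0.546
  ψ = 0.546: g = 0.0002, g' = -0.328 → ψ = 0.547
Converged at ψ = 0.547.
Compositions from xᵢ = zᵢ/(1+ψ(Kᵢ−1)), yᵢ = Kᵢxᵢ:
  n-hexane: x = 0.138, y = 0.365
  n-heptane: x = 0.636, y = 0.543
  n-octane: x = 0.226, y = 0.092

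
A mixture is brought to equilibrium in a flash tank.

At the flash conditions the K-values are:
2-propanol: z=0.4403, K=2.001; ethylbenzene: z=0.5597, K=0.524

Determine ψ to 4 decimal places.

ψ = 0.3659

Binary case is linear: z₁(K₁−1)(1+ψ(K₂−1)) + z₂(K₂−1)(1+ψ(K₁−1)) = 0
⇒ ψ = [z₁(K₁−1)+z₂(K₂−1)] / [−(K₁−1)(K₂−1)] = 0.17432/0.47648 = 0.3659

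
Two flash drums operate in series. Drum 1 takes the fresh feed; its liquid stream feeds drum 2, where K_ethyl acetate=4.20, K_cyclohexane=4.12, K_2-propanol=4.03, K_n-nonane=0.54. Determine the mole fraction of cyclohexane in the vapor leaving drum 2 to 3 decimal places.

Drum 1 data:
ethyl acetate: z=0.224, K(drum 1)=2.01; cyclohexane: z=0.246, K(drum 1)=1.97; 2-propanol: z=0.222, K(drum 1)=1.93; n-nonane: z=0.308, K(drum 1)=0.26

y_cyclohexane (drum 2) = 0.188

Drum 1:
Newton–Raphson from ψ₁ = 0.64:
  ψ₁ = 0.640: g = -0.0189, g' = -0.857 → ψ₁ = 0.618
Converged at ψ₁ = 0.618.
Drum-1 compositions:
  ethyl acetate: x = 0.138, y = 0.277
  cyclohexane: x = 0.154, y = 0.303
  2-propanol: x = 0.141, y = 0.272
  n-nonane: x = 0.567, y = 0.147
Drum-2 feed = drum-1 liquid: z₂ = (0.1380, 0.1538, 0.1410, 0.5672).
Drum 2:
Newton iteration, ψ₂⁰ = 0.54:
  ψ₂ = 0.540: g = 0.1556, g' = -0.796 → ψ₂ = 0.735
  ψ₂ = 0.735: g = 0.0155, g' = -0.662 → ψ₂ = 0.759
Converged at ψ₂ = 0.759.
  ethyl acetate: x = 0.040, y = 0.169
  cyclohexane: x = 0.046, y = 0.188
  2-propanol: x = 0.043, y = 0.172
  n-nonane: x = 0.871, y = 0.471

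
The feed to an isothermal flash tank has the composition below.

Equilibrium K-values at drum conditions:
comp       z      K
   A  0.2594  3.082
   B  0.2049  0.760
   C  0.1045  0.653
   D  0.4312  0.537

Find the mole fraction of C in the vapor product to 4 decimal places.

y_C = 0.0765

Let ψ = V/F and solve Σ zᵢ(Kᵢ−1)/(1+ψ(Kᵢ−1)) = 0.
Check two-phase: ΣzᵢKᵢ = 1.2550 > 1 and Σzᵢ/Kᵢ = 1.3168 > 1, so g(0) = 0.2550 > 0 and g(1) = -0.3168 < 0.
Newton iteration, ψ⁰ = 0.32:
  ψ = 0.3200: g = -0.00430, g' = -0.5622 → ψ = 0.3123
  ψ = 0.3123: g = 0.00003, g' = -0.5688 → ψ = 0.3124
Converged at ψ = 0.3124.
Compositions from xᵢ = zᵢ/(1+ψ(Kᵢ−1)), yᵢ = Kᵢxᵢ:
  A: x = 0.1572, y = 0.4844
  B: x = 0.2215, y = 0.1683
  C: x = 0.1172, y = 0.0765
  D: x = 0.5041, y = 0.2707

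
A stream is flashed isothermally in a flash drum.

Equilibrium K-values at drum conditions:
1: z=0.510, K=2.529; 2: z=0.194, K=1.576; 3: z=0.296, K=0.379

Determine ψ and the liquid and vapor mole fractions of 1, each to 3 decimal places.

ψ = 0.882, x_1 = 0.217, y_1 = 0.549

Material balance + equilibrium reduce to Σ zᵢ(Kᵢ−1)/(1+ψ(Kᵢ−1)) = 0.
Check two-phase: ΣzᵢKᵢ = 1.708 > 1 and Σzᵢ/Kᵢ = 1.106 > 1, so g(0) = 0.708 > 0 and g(1) = -0.106 < 0.
Iterate (Newton) starting at ψ = 0.5:
  ψ = 0.500: g = 0.2621, g' = -0.662 → ψ = 0.896
  ψ = 0.896: g = -0.0117, g' = -0.820 → ψ = 0.882
Converged at ψ = 0.882.
Compositions from xᵢ = zᵢ/(1+ψ(Kᵢ−1)), yᵢ = Kᵢxᵢ:
  1: x = 0.217, y = 0.549
  2: x = 0.129, y = 0.203
  3: x = 0.654, y = 0.248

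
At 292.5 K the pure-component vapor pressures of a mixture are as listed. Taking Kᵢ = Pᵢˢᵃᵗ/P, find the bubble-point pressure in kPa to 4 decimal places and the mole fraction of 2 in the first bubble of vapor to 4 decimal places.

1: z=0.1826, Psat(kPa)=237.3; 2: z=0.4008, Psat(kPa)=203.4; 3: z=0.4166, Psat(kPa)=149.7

At the bubble point ψ → 0, so ΣzᵢKᵢ = 1 with Kᵢ = Pᵢˢᵃᵗ/P ⇒ P = ΣzᵢPᵢˢᵃᵗ.
P = 0.1826·237.3 + 0.4008·203.4 + 0.4166·149.7 = 187.2187 kPa
yᵢ = zᵢPᵢˢᵃᵗ/P ⇒ y_2 = 0.4008·203.4/187.2187 = 0.4354

Pbub = 187.2187 kPa, y_2 = 0.4354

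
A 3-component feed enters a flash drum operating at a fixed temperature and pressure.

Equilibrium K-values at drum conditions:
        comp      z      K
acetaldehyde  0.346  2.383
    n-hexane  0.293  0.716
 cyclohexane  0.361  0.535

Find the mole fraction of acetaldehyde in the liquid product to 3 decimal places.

x_acetaldehyde = 0.219

Material balance + equilibrium reduce to Σ zᵢ(Kᵢ−1)/(1+V/F(Kᵢ−1)) = 0.
Feasibility: ΣzᵢKᵢ = 1.227, Σzᵢ/Kᵢ = 1.229 — both > 1, two phases present.
Newton–Raphson from V/F = 0.64:
  V/F = 0.640: g = -0.0868, g' = -0.380 → V/F = 0.411
  V/F = 0.411: g = 0.0032, g' = -0.419 → V/F = 0.419
Converged at V/F = 0.419.
Compositions from xᵢ = zᵢ/(1+V/F(Kᵢ−1)), yᵢ = Kᵢxᵢ:
  acetaldehyde: x = 0.219, y = 0.522
  n-hexane: x = 0.333, y = 0.238
  cyclohexane: x = 0.448, y = 0.240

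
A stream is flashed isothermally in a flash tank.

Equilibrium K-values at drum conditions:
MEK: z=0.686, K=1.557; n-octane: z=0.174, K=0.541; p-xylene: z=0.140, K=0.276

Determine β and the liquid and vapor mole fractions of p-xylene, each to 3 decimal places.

Material balance + equilibrium reduce to Σ zᵢ(Kᵢ−1)/(1+β(Kᵢ−1)) = 0.
Check two-phase: ΣzᵢKᵢ = 1.201 > 1 and Σzᵢ/Kᵢ = 1.269 > 1, so g(0) = 0.201 > 0 and g(1) = -0.269 < 0.
Iterate (Newton) starting at β = 0.5:
  β = 0.500: g = 0.0363, g' = -0.372 → β = 0.598
  β = 0.598: g = -0.0020, g' = -0.417 → β = 0.593
Converged at β = 0.593.
Compositions from xᵢ = zᵢ/(1+β(Kᵢ−1)), yᵢ = Kᵢxᵢ:
  MEK: x = 0.516, y = 0.803
  n-octane: x = 0.239, y = 0.129
  p-xylene: x = 0.245, y = 0.068

β = 0.593, x_p-xylene = 0.245, y_p-xylene = 0.068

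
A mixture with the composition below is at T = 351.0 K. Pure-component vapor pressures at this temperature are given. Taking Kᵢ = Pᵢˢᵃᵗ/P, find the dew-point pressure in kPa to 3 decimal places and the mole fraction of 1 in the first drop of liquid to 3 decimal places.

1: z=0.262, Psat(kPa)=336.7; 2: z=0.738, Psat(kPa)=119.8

Pdew = 144.125 kPa, x_1 = 0.112

At the dew point ψ → 1, so Σzᵢ/Kᵢ = 1 with Kᵢ = Pᵢˢᵃᵗ/P ⇒ 1/P = Σzᵢ/Pᵢˢᵃᵗ.
1/P = 0.262/336.7 + 0.738/119.8 = 0.006938 ⇒ P = 144.125 kPa
xᵢ = zᵢP/Pᵢˢᵃᵗ ⇒ x_1 = 0.262·144.125/336.7 = 0.112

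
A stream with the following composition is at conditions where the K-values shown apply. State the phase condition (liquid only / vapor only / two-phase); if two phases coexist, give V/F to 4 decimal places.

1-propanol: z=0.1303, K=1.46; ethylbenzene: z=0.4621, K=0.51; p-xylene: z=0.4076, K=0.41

liquid only

ΣzᵢKᵢ = 0.5930; Σzᵢ/Kᵢ = 1.9895.
Since ΣzᵢKᵢ < 1 the mixture is below its bubble point — single liquid phase.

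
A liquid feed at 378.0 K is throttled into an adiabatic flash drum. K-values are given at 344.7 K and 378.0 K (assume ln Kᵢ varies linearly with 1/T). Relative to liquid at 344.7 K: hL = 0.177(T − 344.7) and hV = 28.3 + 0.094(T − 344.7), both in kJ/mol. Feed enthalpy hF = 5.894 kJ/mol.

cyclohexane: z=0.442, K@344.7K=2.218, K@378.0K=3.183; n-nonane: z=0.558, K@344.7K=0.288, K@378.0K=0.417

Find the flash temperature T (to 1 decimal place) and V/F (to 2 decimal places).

T = 347.2 K, V/F = 0.19

Adiabatic flash: solve Rachford–Rice at each trial T, then check hF = ψ·hV(T) + (1−ψ)·hL(T).
  T = 344.7 K: K = (2.218, 0.288), RR gives ψ = 0.163, H_out = 4.603 kJ/mol
  T = 378.0 K: K = (3.183, 0.417), RR gives ψ = 0.503, H_out = 18.727 kJ/mol
  T = 361.4 K: K = (2.681, 0.350), RR gives ψ = 0.348, H_out = 12.314 kJ/mol
  T = 353.0 K: K = (2.442, 0.318), RR gives ψ = 0.261, H_out = 8.680 kJ/mol
  T = 348.9 K: K = (2.330, 0.303), RR gives ψ = 0.215, H_out = 6.742 kJ/mol
  T = 346.8 K: K = (2.274, 0.295), RR gives ψ = 0.189, H_out = 5.695 kJ/mol
Linear interpolation between T = 346.8 (H_out = 5.695) and T = 348.9 (H_out = 6.742) on hF = 5.894 gives T ≈ 347.2 K, at which ψ = 0.19.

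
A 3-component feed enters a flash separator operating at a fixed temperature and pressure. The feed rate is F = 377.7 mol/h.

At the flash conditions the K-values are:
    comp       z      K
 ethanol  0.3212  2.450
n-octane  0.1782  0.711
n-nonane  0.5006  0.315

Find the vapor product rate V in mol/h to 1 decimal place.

V = 31.1 mol/h

Iterate (Newton) starting at ψ = 0.39:
  ψ = 0.3900: g = -0.22845, g' = -0.7318 → ψ = 0.0778
  ψ = 0.0778: g = 0.00360, g' = -0.8230 → ψ = 0.0822
Converged at ψ = 0.0822.
Then V = ψ·F = 0.0822·377.7 = 31.1 mol/h and L = F − V = 346.6 mol/h.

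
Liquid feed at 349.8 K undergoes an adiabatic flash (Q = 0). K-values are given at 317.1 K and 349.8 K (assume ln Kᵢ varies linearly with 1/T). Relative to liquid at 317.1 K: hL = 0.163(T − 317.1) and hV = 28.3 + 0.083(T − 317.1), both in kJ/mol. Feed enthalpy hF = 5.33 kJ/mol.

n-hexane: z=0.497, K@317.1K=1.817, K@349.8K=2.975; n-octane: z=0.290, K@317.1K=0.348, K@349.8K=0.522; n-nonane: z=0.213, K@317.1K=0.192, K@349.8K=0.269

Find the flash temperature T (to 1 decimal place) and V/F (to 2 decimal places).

Adiabatic flash: solve Rachford–Rice at each trial T, then check hF = ψ·hV(T) + (1−ψ)·hL(T).
  T = 317.1 K: K = (1.817, 0.348, 0.192), RR gives ψ = 0.076, H_out = 2.151 kJ/mol
  T = 349.8 K: K = (2.975, 0.522, 0.269), RR gives ψ = 0.575, H_out = 20.094 kJ/mol
  T = 333.5 K: K = (2.355, 0.431, 0.229), RR gives ψ = 0.382, H_out = 12.987 kJ/mol
  T = 325.3 K: K = (2.075, 0.388, 0.210), RR gives ψ = 0.253, H_out = 8.332 kJ/mol
  T = 321.2 K: K = (1.944, 0.368, 0.201), RR gives ψ = 0.173, H_out = 5.500 kJ/mol
  T = 319.1 K: K = (1.878, 0.358, 0.196), RR gives ψ = 0.126, H_out = 3.861 kJ/mol
Linear interpolation between T = 319.1 (H_out = 3.861) and T = 321.2 (H_out = 5.500) on hF = 5.33 gives T ≈ 321.0 K, at which ψ = 0.17.

T = 321.0 K, V/F = 0.17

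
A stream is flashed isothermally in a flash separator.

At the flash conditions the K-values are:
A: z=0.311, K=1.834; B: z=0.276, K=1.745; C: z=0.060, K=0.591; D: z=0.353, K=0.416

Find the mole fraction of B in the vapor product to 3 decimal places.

Rachford–Rice: g(β) = Σ zᵢ(Kᵢ−1)/(1+β(Kᵢ−1)) = 0.
Check two-phase: ΣzᵢKᵢ = 1.234 > 1 and Σzᵢ/Kᵢ = 1.278 > 1, so g(0) = 0.234 > 0 and g(1) = -0.278 < 0.
Iterate (Newton) starting at β = 0.4:
  β = 0.400: g = 0.0546, g' = -0.432 → β = 0.526
  β = 0.526: g = -0.0010, g' = -0.451 → β = 0.524
Converged at β = 0.524.
Compositions from xᵢ = zᵢ/(1+β(Kᵢ−1)), yᵢ = Kᵢxᵢ:
  A: x = 0.216, y = 0.397
  B: x = 0.198, y = 0.346
  C: x = 0.076, y = 0.045
  D: x = 0.509, y = 0.212

y_B = 0.346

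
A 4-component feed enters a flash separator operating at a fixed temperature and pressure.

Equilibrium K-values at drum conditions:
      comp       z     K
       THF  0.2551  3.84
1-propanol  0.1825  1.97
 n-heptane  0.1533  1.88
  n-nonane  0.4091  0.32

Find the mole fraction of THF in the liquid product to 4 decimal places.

x_THF = 0.0945

Newton–Raphson from β = 0.5:
  β = 0.5000: g = 0.09077, g' = -0.9207 → β = 0.5986
  β = 0.5986: g = -0.00046, g' = -0.9399 → β = 0.5981
Converged at β = 0.5981.
Compositions from xᵢ = zᵢ/(1+β(Kᵢ−1)), yᵢ = Kᵢxᵢ:
  THF: x = 0.0945, y = 0.3630
  1-propanol: x = 0.1155, y = 0.2275
  n-heptane: x = 0.1004, y = 0.1888
  n-nonane: x = 0.6895, y = 0.2207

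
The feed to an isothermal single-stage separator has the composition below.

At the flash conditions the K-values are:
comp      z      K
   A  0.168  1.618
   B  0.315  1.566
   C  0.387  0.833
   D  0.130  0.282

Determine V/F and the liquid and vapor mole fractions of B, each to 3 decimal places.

Rachford–Rice: g(V/F) = Σ zᵢ(Kᵢ−1)/(1+V/F(Kᵢ−1)) = 0.
Check two-phase: ΣzᵢKᵢ = 1.124 > 1 and Σzᵢ/Kᵢ = 1.231 > 1, so g(0) = 0.124 > 0 and g(1) = -0.231 < 0.
Newton–Raphson from V/F = 0.53:
  V/F = 0.530: g = -0.0062, g' = -0.284 → V/F = 0.508
Converged at V/F = 0.508.
Compositions from xᵢ = zᵢ/(1+V/F(Kᵢ−1)), yᵢ = Kᵢxᵢ:
  A: x = 0.128, y = 0.207
  B: x = 0.245, y = 0.383
  C: x = 0.423, y = 0.352
  D: x = 0.205, y = 0.058

V/F = 0.508, x_B = 0.245, y_B = 0.383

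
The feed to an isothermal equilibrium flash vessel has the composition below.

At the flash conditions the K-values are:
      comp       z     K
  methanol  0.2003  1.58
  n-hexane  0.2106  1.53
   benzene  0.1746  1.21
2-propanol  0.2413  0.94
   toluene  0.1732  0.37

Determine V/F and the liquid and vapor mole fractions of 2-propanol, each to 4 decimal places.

Rachford–Rice: g(V/F) = Σ zᵢ(Kᵢ−1)/(1+V/F(Kᵢ−1)) = 0.
Feasibility: ΣzᵢKᵢ = 1.1409, Σzᵢ/Kᵢ = 1.1335 — both > 1, two phases present.
Newton–Raphson from V/F = 0.49:
  V/F = 0.4900: g = 0.03956, g' = -0.2292 → V/F = 0.6626
  V/F = 0.6626: g = -0.00365, g' = -0.2770 → V/F = 0.6494
  V/F = 0.6494: g = -0.00003, g' = -0.2721 → V/F = 0.6493
Converged at V/F = 0.6493.
Compositions from xᵢ = zᵢ/(1+V/F(Kᵢ−1)), yᵢ = Kᵢxᵢ:
  methanol: x = 0.1455, y = 0.2299
  n-hexane: x = 0.1567, y = 0.2397
  benzene: x = 0.1537, y = 0.1859
  2-propanol: x = 0.2511, y = 0.2360
  toluene: x = 0.2931, y = 0.1084

V/F = 0.6493, x_2-propanol = 0.2511, y_2-propanol = 0.2360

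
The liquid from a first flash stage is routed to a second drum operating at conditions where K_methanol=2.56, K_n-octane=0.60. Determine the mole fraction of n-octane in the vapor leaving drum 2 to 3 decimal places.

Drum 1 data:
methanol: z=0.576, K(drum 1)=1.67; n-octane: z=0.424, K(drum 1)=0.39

y_n-octane (drum 2) = 0.478

Drum 1:
Rachford–Rice: g(ψ₁) = Σ zᵢ(Kᵢ−1)/(1+ψ₁(Kᵢ−1)) = 0.
g(0) = ΣzᵢKᵢ − 1 = 0.127 and g(1) = 1 − Σzᵢ/Kᵢ = -0.432, so a root lies in (0, 1).
Binary case is linear: z₁(K₁−1)(1+ψ₁(K₂−1)) + z₂(K₂−1)(1+ψ₁(K₁−1)) = 0
⇒ ψ₁ = [z₁(K₁−1)+z₂(K₂−1)] / [−(K₁−1)(K₂−1)] = 0.1273/0.4087 = 0.311
Drum-1 compositions:
  methanol: x = 0.477, y = 0.796
  n-octane: x = 0.523, y = 0.204
Drum-2 feed = drum-1 liquid: z₂ = (0.4766, 0.5234).
Drum 2:
Material balance + equilibrium reduce to Σ zᵢ(Kᵢ−1)/(1+ψ₂(Kᵢ−1)) = 0.
Check two-phase: ΣzᵢKᵢ = 1.534 > 1 and Σzᵢ/Kᵢ = 1.059 > 1, so g(0) = 0.534 > 0 and g(1) = -0.059 < 0.
Binary case is linear: z₁(K₁−1)(1+ψ₂(K₂−1)) + z₂(K₂−1)(1+ψ₂(K₁−1)) = 0
⇒ ψ₂ = [z₁(K₁−1)+z₂(K₂−1)] / [−(K₁−1)(K₂−1)] = 0.5341/0.6240 = 0.856
  methanol: x = 0.204, y = 0.522
  n-octane: x = 0.796, y = 0.478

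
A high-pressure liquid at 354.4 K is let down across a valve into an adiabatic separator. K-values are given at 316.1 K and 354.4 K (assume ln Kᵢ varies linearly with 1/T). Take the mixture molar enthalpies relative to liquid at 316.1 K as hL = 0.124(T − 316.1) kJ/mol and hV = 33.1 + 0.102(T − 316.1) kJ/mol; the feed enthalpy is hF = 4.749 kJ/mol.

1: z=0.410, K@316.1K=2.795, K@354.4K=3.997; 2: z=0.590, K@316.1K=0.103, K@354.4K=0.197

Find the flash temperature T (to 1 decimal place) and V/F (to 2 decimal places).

T = 317.6 K, V/F = 0.14

Adiabatic flash: solve Rachford–Rice at each trial T, then check hF = ψ·hV(T) + (1−ψ)·hL(T).
  T = 316.1 K: K = (2.795, 0.103), RR gives ψ = 0.128, H_out = 4.250 kJ/mol
  T = 354.4 K: K = (3.997, 0.197), RR gives ψ = 0.314, H_out = 14.869 kJ/mol
  T = 335.2 K: K = (3.375, 0.145), RR gives ψ = 0.231, H_out = 9.921 kJ/mol
  T = 325.6 K: K = (3.078, 0.123), RR gives ψ = 0.183, H_out = 7.213 kJ/mol
  T = 320.9 K: K = (2.937, 0.113), RR gives ψ = 0.157, H_out = 5.790 kJ/mol
  T = 318.5 K: K = (2.866, 0.108), RR gives ψ = 0.143, H_out = 5.032 kJ/mol
Linear interpolation between T = 316.1 (H_out = 4.250) and T = 318.5 (H_out = 5.032) on hF = 4.749 gives T ≈ 317.6 K, at which ψ = 0.14.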